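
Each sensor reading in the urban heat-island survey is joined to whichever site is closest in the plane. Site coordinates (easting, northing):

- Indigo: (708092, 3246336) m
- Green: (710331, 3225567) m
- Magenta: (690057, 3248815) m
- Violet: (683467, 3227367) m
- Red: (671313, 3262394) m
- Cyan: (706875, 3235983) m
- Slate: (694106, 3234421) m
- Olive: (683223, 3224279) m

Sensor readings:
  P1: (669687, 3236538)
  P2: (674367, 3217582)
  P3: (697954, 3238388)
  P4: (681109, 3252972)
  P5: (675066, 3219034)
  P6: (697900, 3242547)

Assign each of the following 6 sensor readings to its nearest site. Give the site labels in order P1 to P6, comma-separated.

P1 → Violet (d²=273995641.00)
P2 → Olive (d²=123278545.00)
P3 → Slate (d²=30544193.00)
P4 → Magenta (d²=97347353.00)
P5 → Olive (d²=94046674.00)
P6 → Slate (d²=80426312.00)

Violet, Olive, Slate, Magenta, Olive, Slate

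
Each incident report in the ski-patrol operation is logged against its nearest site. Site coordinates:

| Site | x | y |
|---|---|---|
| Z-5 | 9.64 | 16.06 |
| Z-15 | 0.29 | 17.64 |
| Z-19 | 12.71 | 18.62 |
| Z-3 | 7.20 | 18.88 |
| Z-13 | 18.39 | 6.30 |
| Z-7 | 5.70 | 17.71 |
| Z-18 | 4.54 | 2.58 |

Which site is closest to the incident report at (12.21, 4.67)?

Squared distances to each site:
Z-5: 136.337; Z-15: 310.307; Z-19: 194.853; Z-3: 227.024; Z-13: 40.849; Z-7: 212.422; Z-18: 63.197.
Minimum at Z-13.

Z-13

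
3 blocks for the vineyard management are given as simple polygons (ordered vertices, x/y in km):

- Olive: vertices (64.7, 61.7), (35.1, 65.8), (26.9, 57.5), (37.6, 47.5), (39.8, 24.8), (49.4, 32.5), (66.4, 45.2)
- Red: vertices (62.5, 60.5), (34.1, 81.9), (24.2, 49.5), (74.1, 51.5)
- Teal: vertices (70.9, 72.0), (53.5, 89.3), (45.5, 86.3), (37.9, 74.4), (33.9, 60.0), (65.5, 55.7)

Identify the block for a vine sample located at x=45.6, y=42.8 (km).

Cast a ray rightward from (45.6, 42.8). For each polygon, the edges (by vertex number in listed order) whose endpoints lie on opposite sides of y = 42.8, where each meets that height, and whether that is right or left of the point:
Olive: 4–5 at x≈38.06 (left), 6–7 at x≈63.19 (right) → 1 crossing.
Red: no edge straddles that height → 0 crossings.
Teal: no edge straddles that height → 0 crossings.
Only Olive has an odd count, so the point is inside Olive.

Olive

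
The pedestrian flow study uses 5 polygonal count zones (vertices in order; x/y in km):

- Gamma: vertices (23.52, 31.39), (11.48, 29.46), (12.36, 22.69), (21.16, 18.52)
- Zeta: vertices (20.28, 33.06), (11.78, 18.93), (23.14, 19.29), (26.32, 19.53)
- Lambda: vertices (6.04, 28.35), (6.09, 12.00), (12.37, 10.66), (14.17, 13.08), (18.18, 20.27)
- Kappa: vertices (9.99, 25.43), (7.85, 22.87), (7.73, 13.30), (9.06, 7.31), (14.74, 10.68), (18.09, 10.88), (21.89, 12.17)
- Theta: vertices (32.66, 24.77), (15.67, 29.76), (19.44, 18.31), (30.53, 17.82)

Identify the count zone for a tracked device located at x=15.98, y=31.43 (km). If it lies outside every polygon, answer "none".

Cast a ray rightward from (15.98, 31.43). For each polygon, the edges (by vertex number in listed order) whose endpoints lie on opposite sides of y = 31.43, where each meets that height, and whether that is right or left of the point:
Gamma: no edge straddles that height → 0 crossings.
Zeta: 1–2 at x≈19.299 (right), 4–1 at x≈21.008 (right) → 2 crossings.
Lambda: no edge straddles that height → 0 crossings.
Kappa: no edge straddles that height → 0 crossings.
Theta: no edge straddles that height → 0 crossings.
All counts are even, so the point lies outside every listed polygon.

none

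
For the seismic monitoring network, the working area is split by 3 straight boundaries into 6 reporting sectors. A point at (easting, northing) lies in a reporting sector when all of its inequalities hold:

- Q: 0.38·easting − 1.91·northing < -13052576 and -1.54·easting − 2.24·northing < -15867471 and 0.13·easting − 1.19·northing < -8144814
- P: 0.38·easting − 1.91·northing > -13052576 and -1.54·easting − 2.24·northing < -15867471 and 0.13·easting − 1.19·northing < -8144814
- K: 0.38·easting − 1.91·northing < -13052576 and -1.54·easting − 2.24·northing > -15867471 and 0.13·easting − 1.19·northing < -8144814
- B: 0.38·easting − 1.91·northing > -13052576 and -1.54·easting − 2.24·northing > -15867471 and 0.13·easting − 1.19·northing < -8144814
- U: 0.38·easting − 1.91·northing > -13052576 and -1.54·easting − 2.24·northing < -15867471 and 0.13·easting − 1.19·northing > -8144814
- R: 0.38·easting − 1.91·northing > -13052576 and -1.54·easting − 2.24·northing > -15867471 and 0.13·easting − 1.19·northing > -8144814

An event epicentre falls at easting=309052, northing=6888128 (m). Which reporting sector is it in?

0.38·309052 − 1.91·6888128 = -13038884.720, which is > -13052576
-1.54·309052 − 2.24·6888128 = -15905346.800, which is < -15867471
0.13·309052 − 1.19·6888128 = -8156695.560, which is < -8144814
This sign pattern matches P.

P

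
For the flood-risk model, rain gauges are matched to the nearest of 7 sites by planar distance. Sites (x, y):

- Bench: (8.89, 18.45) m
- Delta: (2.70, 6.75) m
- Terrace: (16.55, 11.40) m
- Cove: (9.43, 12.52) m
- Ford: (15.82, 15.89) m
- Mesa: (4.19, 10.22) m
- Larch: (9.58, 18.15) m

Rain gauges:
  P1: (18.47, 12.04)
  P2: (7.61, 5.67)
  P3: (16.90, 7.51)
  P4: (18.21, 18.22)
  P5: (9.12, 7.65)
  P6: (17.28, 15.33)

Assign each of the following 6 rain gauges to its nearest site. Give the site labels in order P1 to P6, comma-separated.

P1 → Terrace (d²=4.10)
P2 → Delta (d²=25.27)
P3 → Terrace (d²=15.25)
P4 → Ford (d²=11.14)
P5 → Cove (d²=23.81)
P6 → Ford (d²=2.45)

Terrace, Delta, Terrace, Ford, Cove, Ford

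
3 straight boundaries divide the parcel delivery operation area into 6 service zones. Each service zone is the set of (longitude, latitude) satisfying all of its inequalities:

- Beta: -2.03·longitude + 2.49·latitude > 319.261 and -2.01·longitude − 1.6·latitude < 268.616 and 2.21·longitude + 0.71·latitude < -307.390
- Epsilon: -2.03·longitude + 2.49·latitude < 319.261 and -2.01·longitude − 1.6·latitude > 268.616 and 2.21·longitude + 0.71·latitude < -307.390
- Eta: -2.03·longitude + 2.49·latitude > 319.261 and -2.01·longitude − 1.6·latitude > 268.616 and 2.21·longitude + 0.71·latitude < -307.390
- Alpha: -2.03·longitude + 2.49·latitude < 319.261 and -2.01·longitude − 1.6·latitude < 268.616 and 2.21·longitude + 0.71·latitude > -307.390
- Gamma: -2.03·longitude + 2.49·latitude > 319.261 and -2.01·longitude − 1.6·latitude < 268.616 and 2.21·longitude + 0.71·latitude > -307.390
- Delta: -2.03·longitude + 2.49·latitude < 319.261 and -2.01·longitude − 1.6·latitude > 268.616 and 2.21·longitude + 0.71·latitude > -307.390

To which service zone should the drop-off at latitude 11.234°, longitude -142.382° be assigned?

Alpha

-2.03·-142.382 + 2.49·11.234 = 317.008, which is < 319.261
-2.01·-142.382 − 1.6·11.234 = 268.213, which is < 268.616
2.21·-142.382 + 0.71·11.234 = -306.688, which is > -307.390
This sign pattern matches Alpha.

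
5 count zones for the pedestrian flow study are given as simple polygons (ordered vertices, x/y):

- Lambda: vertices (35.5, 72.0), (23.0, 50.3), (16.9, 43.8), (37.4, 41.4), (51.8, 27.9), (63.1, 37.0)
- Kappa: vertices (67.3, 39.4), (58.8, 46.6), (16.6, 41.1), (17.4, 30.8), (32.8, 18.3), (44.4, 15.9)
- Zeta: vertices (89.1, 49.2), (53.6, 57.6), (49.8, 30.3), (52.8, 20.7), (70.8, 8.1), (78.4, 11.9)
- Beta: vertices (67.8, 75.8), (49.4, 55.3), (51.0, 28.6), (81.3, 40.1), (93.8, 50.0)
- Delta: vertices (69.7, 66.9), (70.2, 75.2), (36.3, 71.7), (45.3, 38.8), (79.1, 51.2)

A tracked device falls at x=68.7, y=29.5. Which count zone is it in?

Zeta

Cast a ray rightward from (68.7, 29.5). For each polygon, the edges (by vertex number in listed order) whose endpoints lie on opposite sides of y = 29.5, where each meets that height, and whether that is right or left of the point:
Lambda: 4–5 at x≈50.09 (left), 5–6 at x≈53.79 (left) → 0 crossings.
Kappa: 4–5 at x≈19.00 (left), 6–1 at x≈57.65 (left) → 0 crossings.
Zeta: 3–4 at x≈50.05 (left), 6–1 at x≈83.45 (right) → 1 crossing.
Beta: 2–3 at x≈50.95 (left), 3–4 at x≈53.37 (left) → 0 crossings.
Delta: no edge straddles that height → 0 crossings.
Only Zeta has an odd count, so the point is inside Zeta.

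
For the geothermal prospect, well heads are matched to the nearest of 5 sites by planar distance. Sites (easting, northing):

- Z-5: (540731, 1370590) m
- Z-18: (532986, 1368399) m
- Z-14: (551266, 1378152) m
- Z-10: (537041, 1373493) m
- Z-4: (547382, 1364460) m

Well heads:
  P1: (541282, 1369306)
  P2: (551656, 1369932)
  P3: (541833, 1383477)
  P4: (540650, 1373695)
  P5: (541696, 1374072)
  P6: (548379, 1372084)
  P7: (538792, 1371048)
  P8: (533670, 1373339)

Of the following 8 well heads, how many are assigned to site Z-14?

2

P1 → Z-5
P2 → Z-4
P3 → Z-14
P4 → Z-5
P5 → Z-5
P6 → Z-14
P7 → Z-5
P8 → Z-10
2 of the 8 go to Z-14.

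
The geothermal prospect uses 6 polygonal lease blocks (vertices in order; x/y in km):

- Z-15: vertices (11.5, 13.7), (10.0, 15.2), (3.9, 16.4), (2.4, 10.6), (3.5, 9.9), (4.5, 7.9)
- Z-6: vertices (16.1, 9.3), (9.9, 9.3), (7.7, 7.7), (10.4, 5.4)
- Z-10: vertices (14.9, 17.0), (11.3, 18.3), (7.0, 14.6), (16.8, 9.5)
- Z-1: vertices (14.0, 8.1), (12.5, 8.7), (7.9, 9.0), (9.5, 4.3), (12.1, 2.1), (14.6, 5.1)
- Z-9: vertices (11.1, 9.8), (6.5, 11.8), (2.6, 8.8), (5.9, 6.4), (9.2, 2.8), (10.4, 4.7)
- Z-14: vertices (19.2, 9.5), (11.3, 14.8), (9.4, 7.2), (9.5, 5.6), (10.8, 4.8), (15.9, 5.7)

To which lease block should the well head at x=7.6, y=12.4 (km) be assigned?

Cast a ray rightward from (7.6, 12.4). For each polygon, the edges (by vertex number in listed order) whose endpoints lie on opposite sides of y = 12.4, where each meets that height, and whether that is right or left of the point:
Z-15: 3–4 at x≈2.87 (left), 6–1 at x≈9.93 (right) → 1 crossing.
Z-6: no edge straddles that height → 0 crossings.
Z-10: 3–4 at x≈11.23 (right), 4–1 at x≈16.07 (right) → 2 crossings.
Z-1: no edge straddles that height → 0 crossings.
Z-9: no edge straddles that height → 0 crossings.
Z-14: 1–2 at x≈14.88 (right), 2–3 at x≈10.70 (right) → 2 crossings.
Only Z-15 has an odd count, so the point is inside Z-15.

Z-15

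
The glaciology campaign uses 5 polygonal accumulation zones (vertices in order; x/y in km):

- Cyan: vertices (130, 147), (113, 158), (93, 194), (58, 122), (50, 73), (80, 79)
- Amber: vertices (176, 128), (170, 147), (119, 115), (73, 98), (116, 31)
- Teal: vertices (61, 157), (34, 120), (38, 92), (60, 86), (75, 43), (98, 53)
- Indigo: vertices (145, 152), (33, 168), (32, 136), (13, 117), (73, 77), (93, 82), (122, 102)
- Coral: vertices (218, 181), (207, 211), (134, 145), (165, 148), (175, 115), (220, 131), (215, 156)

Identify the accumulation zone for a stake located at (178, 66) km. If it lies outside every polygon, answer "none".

none

Cast a ray rightward from (178, 66). For each polygon, the edges (by vertex number in listed order) whose endpoints lie on opposite sides of y = 66, where each meets that height, and whether that is right or left of the point:
Cyan: no edge straddles that height → 0 crossings.
Amber: 4–5 at x≈93.5 (left), 5–1 at x≈137.6 (left) → 0 crossings.
Teal: 4–5 at x≈67.0 (left), 6–1 at x≈93.4 (left) → 0 crossings.
Indigo: no edge straddles that height → 0 crossings.
Coral: no edge straddles that height → 0 crossings.
All counts are even, so the point lies outside every listed polygon.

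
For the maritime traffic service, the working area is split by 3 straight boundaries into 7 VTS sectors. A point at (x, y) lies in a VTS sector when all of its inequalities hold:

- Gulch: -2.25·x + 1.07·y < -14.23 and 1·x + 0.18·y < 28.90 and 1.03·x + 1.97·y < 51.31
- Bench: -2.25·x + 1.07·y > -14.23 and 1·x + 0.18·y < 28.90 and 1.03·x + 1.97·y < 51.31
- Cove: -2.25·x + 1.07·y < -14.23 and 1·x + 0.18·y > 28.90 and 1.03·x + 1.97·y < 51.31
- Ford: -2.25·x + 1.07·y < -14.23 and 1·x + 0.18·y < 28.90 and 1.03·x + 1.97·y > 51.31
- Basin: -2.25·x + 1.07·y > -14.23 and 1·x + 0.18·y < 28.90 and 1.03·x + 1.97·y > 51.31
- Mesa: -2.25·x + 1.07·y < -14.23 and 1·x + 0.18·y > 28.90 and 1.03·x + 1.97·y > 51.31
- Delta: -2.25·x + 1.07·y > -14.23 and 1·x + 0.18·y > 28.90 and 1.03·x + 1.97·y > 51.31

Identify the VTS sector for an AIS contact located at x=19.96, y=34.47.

-2.25·19.96 + 1.07·34.47 = -8.027, which is > -14.23
1·19.96 + 0.18·34.47 = 26.165, which is < 28.90
1.03·19.96 + 1.97·34.47 = 88.465, which is > 51.31
This sign pattern matches Basin.

Basin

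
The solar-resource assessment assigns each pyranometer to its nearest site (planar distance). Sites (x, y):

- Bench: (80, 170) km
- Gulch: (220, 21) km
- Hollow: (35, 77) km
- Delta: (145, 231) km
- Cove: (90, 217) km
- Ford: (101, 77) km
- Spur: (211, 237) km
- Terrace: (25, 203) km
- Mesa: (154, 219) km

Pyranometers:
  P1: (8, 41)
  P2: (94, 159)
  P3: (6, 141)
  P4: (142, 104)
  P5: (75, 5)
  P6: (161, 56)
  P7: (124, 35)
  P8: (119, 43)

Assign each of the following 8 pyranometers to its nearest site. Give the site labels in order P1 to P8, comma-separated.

P1 → Hollow (d²=2025.00)
P2 → Bench (d²=317.00)
P3 → Terrace (d²=4205.00)
P4 → Ford (d²=2410.00)
P5 → Ford (d²=5860.00)
P6 → Ford (d²=4041.00)
P7 → Ford (d²=2293.00)
P8 → Ford (d²=1480.00)

Hollow, Bench, Terrace, Ford, Ford, Ford, Ford, Ford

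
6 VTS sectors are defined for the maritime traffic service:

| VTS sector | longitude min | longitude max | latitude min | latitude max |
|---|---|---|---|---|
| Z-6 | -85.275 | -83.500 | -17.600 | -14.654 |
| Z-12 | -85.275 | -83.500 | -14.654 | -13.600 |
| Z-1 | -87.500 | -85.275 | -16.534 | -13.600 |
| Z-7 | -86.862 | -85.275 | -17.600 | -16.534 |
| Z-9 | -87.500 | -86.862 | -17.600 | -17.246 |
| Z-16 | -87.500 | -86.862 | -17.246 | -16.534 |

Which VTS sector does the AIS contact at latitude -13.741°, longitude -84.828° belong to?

Z-12

The point has longitude = -84.828 and latitude = -13.741.
Only Z-12 satisfies -85.275 ≤ longitude ≤ -83.500 and -14.654 ≤ latitude ≤ -13.600.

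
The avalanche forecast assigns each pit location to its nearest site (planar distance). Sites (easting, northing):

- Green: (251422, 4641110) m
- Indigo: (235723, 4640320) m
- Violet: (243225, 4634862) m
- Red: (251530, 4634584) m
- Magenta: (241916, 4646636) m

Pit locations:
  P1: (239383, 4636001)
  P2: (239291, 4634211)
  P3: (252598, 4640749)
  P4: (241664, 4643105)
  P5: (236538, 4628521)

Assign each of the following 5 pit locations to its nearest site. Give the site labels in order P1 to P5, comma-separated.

P1 → Violet (d²=16058285.00)
P2 → Violet (d²=15900157.00)
P3 → Green (d²=1513297.00)
P4 → Magenta (d²=12531465.00)
P5 → Violet (d²=84924250.00)

Violet, Violet, Green, Magenta, Violet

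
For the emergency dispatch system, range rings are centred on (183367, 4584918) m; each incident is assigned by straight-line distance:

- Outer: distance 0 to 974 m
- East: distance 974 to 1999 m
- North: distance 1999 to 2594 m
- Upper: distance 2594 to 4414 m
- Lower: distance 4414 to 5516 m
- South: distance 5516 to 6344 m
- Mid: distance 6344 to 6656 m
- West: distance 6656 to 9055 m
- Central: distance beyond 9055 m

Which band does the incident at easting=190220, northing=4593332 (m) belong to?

Central

Distance = √((190220−183367)² + (4593332−4584918)²) = √(46963609.000 + 70795396.000) = 10851.682 m.
9055 ≤ 10851.682 < ∞ → Central.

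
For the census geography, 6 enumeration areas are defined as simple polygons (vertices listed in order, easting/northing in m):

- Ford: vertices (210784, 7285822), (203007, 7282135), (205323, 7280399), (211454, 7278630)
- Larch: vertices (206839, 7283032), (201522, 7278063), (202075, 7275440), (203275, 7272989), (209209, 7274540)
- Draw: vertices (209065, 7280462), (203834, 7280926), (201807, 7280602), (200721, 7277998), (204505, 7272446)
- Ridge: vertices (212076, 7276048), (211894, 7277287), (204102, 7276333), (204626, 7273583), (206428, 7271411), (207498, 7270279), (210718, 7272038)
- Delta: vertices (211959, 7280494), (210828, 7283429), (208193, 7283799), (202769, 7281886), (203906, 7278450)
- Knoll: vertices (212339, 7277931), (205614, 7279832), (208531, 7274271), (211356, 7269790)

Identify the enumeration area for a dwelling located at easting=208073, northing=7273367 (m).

Cast a ray rightward from (208073, 7273367). For each polygon, the edges (by vertex number in listed order) whose endpoints lie on opposite sides of northing = 7273367, where each meets that height, and whether that is right or left of the point:
Ford: no edge straddles that height → 0 crossings.
Larch: 3–4 at easting≈203089.9 (left), 4–5 at easting≈204721.2 (left) → 0 crossings.
Draw: 4–5 at easting≈203877.3 (left), 5–1 at easting≈205028.9 (left) → 0 crossings.
Ridge: 4–5 at easting≈204805.2 (left), 7–1 at easting≈211168.1 (right) → 1 crossing.
Delta: no edge straddles that height → 0 crossings.
Knoll: 3–4 at easting≈209100.9 (right), 4–1 at easting≈211787.9 (right) → 2 crossings.
Only Ridge has an odd count, so the point is inside Ridge.

Ridge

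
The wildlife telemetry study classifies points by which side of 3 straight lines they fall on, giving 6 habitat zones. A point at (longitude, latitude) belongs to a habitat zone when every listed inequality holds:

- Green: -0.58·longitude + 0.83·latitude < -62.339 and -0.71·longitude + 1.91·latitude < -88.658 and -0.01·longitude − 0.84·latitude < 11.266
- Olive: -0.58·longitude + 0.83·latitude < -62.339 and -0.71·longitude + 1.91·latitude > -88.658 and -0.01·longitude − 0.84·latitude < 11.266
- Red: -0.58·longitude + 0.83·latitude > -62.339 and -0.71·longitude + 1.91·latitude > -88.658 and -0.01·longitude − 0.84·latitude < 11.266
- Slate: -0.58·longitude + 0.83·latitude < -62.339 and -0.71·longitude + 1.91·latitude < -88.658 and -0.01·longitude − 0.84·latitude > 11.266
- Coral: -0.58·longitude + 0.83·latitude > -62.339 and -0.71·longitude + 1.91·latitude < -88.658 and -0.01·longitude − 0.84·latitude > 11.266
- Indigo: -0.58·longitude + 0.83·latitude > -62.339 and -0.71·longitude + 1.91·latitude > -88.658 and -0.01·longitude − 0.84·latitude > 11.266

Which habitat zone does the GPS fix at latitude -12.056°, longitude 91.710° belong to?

-0.58·91.710 + 0.83·-12.056 = -63.198, which is < -62.339
-0.71·91.710 + 1.91·-12.056 = -88.141, which is > -88.658
-0.01·91.710 − 0.84·-12.056 = 9.210, which is < 11.266
This sign pattern matches Olive.

Olive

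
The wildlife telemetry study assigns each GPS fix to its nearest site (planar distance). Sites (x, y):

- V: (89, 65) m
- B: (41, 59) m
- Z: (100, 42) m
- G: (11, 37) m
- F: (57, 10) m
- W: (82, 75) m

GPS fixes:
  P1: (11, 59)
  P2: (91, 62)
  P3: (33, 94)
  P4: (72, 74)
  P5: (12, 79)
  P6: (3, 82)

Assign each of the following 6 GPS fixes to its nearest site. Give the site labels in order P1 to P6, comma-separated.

P1 → G (d²=484.00)
P2 → V (d²=13.00)
P3 → B (d²=1289.00)
P4 → W (d²=101.00)
P5 → B (d²=1241.00)
P6 → B (d²=1973.00)

G, V, B, W, B, B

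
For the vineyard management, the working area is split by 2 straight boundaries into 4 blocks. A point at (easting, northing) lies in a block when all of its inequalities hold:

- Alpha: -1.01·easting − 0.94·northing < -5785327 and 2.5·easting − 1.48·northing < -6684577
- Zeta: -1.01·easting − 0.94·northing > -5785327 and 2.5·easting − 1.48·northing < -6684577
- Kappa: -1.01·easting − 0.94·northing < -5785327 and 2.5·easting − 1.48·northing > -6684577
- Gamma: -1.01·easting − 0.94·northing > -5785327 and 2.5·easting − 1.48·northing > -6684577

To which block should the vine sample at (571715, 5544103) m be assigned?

-1.01·571715 − 0.94·5544103 = -5788888.970, which is < -5785327
2.5·571715 − 1.48·5544103 = -6775984.940, which is < -6684577
This sign pattern matches Alpha.

Alpha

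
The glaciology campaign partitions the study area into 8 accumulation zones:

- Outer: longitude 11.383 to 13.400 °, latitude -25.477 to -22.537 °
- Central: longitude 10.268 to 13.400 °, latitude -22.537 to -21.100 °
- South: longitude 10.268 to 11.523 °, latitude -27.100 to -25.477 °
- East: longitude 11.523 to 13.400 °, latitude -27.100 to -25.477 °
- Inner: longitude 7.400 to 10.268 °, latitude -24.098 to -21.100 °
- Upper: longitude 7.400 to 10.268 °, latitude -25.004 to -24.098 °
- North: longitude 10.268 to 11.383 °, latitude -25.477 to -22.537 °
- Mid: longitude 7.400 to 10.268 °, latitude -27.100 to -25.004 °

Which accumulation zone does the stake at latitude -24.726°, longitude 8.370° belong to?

The point has longitude = 8.370 and latitude = -24.726.
Only Upper satisfies 7.400 ≤ longitude ≤ 10.268 and -25.004 ≤ latitude ≤ -24.098.

Upper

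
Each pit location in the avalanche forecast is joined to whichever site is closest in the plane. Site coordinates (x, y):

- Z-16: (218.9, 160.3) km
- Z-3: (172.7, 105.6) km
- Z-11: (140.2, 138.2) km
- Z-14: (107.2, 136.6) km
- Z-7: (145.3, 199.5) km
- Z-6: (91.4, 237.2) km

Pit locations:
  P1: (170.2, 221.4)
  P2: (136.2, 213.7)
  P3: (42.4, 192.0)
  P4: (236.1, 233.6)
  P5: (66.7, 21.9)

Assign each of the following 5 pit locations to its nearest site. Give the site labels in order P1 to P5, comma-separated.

P1 → Z-7 (d²=1099.62)
P2 → Z-7 (d²=284.45)
P3 → Z-6 (d²=4444.04)
P4 → Z-16 (d²=5668.73)
P5 → Z-14 (d²=14796.34)

Z-7, Z-7, Z-6, Z-16, Z-14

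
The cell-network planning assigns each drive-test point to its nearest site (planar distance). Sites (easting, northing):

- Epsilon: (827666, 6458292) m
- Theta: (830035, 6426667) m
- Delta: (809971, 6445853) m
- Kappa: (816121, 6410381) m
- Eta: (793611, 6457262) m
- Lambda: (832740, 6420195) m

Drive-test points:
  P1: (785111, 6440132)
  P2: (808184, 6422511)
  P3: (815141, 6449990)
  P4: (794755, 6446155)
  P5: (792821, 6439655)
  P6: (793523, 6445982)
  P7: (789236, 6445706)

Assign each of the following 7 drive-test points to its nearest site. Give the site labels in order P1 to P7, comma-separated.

Eta, Kappa, Delta, Eta, Eta, Eta, Eta

P1 → Eta (d²=365686900.00)
P2 → Kappa (d²=210132869.00)
P3 → Delta (d²=43843669.00)
P4 → Eta (d²=124674185.00)
P5 → Eta (d²=310630549.00)
P6 → Eta (d²=127246144.00)
P7 → Eta (d²=152681761.00)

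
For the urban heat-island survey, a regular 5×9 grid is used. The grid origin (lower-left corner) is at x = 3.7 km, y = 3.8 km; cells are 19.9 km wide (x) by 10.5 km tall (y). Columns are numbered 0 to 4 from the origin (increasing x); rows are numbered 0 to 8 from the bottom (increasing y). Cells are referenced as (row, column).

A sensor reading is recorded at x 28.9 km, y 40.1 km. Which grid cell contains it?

(3, 1)

Column index: ⌊(28.9 − 3.7) / 19.9⌋ = ⌊1.266⌋ = 1
Row offset from origin: ⌊(40.1 − 3.8) / 10.5⌋ = ⌊3.457⌋ = 3 → row 3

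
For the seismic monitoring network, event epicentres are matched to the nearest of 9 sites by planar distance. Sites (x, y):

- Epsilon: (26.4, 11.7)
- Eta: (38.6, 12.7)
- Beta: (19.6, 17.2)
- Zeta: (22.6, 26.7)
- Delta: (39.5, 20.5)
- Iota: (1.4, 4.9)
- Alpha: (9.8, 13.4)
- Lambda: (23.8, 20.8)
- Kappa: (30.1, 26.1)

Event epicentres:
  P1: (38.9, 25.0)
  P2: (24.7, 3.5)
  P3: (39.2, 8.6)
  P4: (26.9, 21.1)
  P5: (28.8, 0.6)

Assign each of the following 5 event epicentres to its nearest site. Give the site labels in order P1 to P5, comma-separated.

Delta, Epsilon, Eta, Lambda, Epsilon

P1 → Delta (d²=20.61)
P2 → Epsilon (d²=70.13)
P3 → Eta (d²=17.17)
P4 → Lambda (d²=9.70)
P5 → Epsilon (d²=128.97)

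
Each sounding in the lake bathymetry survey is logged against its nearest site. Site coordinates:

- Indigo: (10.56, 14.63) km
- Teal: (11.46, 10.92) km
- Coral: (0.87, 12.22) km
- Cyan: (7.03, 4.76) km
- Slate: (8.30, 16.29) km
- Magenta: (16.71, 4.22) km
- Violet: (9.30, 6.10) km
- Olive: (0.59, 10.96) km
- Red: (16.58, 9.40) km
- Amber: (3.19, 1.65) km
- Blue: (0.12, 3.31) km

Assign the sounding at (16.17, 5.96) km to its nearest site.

Squared distances to each site:
Indigo: 106.641; Teal: 46.786; Coral: 273.278; Cyan: 84.980; Slate: 168.646; Magenta: 3.319; Violet: 47.217; Olive: 267.736; Red: 12.002; Amber: 187.057; Blue: 264.625.
Minimum at Magenta.

Magenta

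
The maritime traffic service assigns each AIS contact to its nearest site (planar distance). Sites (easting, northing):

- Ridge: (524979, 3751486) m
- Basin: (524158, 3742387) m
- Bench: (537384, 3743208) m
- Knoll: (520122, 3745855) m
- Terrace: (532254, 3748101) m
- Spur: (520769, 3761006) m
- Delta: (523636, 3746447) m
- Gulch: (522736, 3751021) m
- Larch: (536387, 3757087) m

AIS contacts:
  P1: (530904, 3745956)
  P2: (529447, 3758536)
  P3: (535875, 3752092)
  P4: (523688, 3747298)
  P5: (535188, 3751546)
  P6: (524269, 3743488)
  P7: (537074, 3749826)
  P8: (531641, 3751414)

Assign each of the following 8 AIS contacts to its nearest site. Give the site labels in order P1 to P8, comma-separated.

Terrace, Larch, Larch, Delta, Terrace, Basin, Terrace, Terrace

P1 → Terrace (d²=6423525.00)
P2 → Larch (d²=50263201.00)
P3 → Larch (d²=25212169.00)
P4 → Delta (d²=726905.00)
P5 → Terrace (d²=20476381.00)
P6 → Basin (d²=1224522.00)
P7 → Terrace (d²=26208025.00)
P8 → Terrace (d²=11351738.00)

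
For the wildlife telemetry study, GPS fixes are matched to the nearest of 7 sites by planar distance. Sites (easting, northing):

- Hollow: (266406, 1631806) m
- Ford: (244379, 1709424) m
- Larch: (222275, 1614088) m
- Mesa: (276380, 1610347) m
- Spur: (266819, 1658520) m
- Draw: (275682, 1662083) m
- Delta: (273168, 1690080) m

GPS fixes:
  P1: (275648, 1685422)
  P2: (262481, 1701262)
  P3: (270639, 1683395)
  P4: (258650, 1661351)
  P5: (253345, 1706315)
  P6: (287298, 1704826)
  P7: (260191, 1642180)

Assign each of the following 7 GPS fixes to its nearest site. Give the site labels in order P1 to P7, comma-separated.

P1 → Delta (d²=27847364.00)
P2 → Delta (d²=239249093.00)
P3 → Delta (d²=51085066.00)
P4 → Spur (d²=74747122.00)
P5 → Ford (d²=90055037.00)
P6 → Delta (d²=417101416.00)
P7 → Hollow (d²=146246101.00)

Delta, Delta, Delta, Spur, Ford, Delta, Hollow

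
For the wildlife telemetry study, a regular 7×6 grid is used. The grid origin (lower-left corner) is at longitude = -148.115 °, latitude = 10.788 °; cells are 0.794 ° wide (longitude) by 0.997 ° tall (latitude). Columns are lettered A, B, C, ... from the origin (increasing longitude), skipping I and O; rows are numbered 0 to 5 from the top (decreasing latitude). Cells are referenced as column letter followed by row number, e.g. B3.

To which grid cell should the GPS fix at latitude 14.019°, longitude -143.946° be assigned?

F2

Column index: ⌊(-143.946 − -148.115) / 0.794⌋ = ⌊5.251⌋ = 5 → column F
Row offset from origin: ⌊(14.019 − 10.788) / 0.997⌋ = ⌊3.241⌋ = 3 → row 2 (counted from top)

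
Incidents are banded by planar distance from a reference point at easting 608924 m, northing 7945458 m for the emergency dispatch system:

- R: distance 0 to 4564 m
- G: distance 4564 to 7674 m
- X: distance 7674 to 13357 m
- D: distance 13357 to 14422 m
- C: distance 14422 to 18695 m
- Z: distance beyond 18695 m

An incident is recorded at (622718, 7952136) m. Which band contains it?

C

Distance = √((622718−608924)² + (7952136−7945458)²) = √(190274436.000 + 44595684.000) = 15325.473 m.
14422 ≤ 15325.473 < 18695 → C.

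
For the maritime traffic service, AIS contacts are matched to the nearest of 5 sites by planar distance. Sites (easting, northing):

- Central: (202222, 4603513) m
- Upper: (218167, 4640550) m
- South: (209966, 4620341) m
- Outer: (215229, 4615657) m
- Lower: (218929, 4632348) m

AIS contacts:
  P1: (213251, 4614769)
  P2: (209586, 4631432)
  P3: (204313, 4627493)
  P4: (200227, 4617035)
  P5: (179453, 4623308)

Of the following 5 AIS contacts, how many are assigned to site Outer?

P1 → Outer
P2 → Lower
P3 → South
P4 → South
P5 → Central
1 of the 5 goes to Outer.

1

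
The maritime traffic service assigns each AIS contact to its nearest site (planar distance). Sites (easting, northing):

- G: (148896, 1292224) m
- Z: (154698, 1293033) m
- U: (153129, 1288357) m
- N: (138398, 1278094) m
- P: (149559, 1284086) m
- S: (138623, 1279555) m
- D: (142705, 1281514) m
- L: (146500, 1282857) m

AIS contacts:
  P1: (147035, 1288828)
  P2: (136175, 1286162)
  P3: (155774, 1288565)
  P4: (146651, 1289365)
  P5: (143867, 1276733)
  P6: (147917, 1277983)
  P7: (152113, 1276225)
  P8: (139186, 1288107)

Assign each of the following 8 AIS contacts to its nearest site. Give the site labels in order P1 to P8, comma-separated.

G, S, U, G, D, L, P, D

P1 → G (d²=14996137.00)
P2 → S (d²=49645153.00)
P3 → U (d²=7039289.00)
P4 → G (d²=13213906.00)
P5 → D (d²=24208205.00)
P6 → L (d²=25763765.00)
P7 → P (d²=68318237.00)
P8 → D (d²=55851010.00)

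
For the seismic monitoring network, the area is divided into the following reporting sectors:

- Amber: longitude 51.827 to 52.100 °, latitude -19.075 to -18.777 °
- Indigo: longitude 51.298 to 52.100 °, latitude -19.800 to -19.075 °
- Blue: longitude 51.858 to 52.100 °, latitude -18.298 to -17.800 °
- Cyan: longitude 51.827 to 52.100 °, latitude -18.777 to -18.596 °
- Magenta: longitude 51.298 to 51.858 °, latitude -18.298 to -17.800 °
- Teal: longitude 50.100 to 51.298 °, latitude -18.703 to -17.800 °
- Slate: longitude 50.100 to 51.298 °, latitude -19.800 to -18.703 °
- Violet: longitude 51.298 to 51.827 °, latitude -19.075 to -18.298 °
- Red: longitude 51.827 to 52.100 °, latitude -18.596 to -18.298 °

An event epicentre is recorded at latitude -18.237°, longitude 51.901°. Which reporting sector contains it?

Blue

The point has longitude = 51.901 and latitude = -18.237.
Only Blue satisfies 51.858 ≤ longitude ≤ 52.100 and -18.298 ≤ latitude ≤ -17.800.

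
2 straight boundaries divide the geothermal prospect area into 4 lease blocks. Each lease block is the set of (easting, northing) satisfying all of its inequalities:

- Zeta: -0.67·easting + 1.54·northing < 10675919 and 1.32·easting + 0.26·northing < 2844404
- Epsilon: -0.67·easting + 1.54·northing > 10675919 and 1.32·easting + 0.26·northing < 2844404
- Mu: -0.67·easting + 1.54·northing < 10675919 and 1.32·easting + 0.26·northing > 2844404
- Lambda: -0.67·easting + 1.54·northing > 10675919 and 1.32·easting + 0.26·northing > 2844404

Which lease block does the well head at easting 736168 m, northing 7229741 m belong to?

Mu

-0.67·736168 + 1.54·7229741 = 10640568.580, which is < 10675919
1.32·736168 + 0.26·7229741 = 2851474.420, which is > 2844404
This sign pattern matches Mu.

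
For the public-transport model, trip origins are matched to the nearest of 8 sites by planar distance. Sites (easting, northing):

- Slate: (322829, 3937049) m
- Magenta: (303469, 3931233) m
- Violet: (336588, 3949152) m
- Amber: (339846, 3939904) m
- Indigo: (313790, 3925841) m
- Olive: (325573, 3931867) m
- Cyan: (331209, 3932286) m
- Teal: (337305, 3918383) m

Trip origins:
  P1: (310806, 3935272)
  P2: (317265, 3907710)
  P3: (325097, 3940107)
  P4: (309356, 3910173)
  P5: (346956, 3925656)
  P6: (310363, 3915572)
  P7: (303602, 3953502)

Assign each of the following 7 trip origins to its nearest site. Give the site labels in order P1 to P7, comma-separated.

P1 → Magenta (d²=70145090.00)
P2 → Indigo (d²=340808786.00)
P3 → Slate (d²=14495188.00)
P4 → Indigo (d²=265146580.00)
P5 → Teal (d²=146038330.00)
P6 → Indigo (d²=117196690.00)
P7 → Magenta (d²=495926050.00)

Magenta, Indigo, Slate, Indigo, Teal, Indigo, Magenta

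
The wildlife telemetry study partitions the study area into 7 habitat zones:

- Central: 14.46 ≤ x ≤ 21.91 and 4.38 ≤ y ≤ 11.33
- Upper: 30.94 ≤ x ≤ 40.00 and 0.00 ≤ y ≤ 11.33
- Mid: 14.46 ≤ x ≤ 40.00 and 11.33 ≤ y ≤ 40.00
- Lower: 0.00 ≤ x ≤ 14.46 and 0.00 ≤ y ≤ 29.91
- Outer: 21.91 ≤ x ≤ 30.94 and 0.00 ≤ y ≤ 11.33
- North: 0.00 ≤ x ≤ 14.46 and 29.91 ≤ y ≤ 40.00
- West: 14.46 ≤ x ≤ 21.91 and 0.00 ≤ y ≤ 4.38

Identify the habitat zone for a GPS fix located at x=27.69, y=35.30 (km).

Mid

The point has x = 27.69 and y = 35.30.
Only Mid satisfies 14.46 ≤ x ≤ 40.00 and 11.33 ≤ y ≤ 40.00.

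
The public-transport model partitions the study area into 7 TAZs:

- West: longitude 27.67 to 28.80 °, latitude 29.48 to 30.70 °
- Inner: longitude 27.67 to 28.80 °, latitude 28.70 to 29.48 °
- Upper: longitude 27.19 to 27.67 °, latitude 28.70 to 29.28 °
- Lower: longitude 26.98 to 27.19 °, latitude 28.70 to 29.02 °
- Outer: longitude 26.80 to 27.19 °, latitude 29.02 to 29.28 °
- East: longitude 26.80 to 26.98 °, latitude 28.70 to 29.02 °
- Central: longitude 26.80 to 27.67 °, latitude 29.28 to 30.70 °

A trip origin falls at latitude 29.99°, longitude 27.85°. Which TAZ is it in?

West

The point has longitude = 27.85 and latitude = 29.99.
Only West satisfies 27.67 ≤ longitude ≤ 28.80 and 29.48 ≤ latitude ≤ 30.70.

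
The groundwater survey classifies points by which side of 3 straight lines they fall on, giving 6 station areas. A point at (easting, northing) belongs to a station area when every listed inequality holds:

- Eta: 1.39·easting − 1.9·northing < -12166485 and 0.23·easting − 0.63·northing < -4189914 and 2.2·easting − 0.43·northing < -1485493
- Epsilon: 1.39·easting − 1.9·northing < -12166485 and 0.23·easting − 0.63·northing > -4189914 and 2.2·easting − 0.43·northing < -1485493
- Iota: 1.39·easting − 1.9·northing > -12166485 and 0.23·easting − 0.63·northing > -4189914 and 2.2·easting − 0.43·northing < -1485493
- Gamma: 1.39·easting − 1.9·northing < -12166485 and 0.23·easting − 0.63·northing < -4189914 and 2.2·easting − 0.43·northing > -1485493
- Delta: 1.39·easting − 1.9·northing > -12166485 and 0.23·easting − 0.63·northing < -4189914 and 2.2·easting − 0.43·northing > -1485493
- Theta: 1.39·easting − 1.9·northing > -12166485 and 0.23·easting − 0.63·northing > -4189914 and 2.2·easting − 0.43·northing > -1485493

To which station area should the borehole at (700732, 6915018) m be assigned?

1.39·700732 − 1.9·6915018 = -12164516.720, which is > -12166485
0.23·700732 − 0.63·6915018 = -4195292.980, which is < -4189914
2.2·700732 − 0.43·6915018 = -1431847.340, which is > -1485493
This sign pattern matches Delta.

Delta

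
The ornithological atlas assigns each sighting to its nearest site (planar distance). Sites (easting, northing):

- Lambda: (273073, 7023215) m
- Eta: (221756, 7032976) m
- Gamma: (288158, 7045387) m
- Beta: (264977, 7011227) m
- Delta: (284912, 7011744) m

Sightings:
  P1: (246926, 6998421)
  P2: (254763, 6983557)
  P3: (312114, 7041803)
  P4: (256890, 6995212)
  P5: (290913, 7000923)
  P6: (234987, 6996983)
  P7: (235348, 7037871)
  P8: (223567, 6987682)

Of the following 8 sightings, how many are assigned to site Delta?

1

P1 → Beta
P2 → Beta
P3 → Gamma
P4 → Beta
P5 → Delta
P6 → Beta
P7 → Eta
P8 → Eta
1 of the 8 goes to Delta.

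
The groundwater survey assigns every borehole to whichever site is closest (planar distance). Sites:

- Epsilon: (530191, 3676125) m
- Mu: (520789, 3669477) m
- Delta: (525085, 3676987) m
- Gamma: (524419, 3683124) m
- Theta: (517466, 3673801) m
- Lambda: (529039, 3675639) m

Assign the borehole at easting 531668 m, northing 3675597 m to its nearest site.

Squared distances to each site:
Epsilon: 2460313.000; Mu: 155807041.000; Delta: 45267989.000; Gamma: 109203730.000; Theta: 204922420.000; Lambda: 6913405.000.
Minimum at Epsilon.

Epsilon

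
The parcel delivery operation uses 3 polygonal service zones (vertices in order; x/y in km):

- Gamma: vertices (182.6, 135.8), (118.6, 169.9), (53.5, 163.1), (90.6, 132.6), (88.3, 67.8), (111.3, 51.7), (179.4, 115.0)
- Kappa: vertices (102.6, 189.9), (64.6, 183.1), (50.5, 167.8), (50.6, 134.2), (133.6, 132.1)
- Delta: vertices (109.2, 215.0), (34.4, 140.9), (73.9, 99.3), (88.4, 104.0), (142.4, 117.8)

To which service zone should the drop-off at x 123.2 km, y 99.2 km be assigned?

Gamma

Cast a ray rightward from (123.2, 99.2). For each polygon, the edges (by vertex number in listed order) whose endpoints lie on opposite sides of y = 99.2, where each meets that height, and whether that is right or left of the point:
Gamma: 4–5 at x≈89.41 (left), 6–7 at x≈162.40 (right) → 1 crossing.
Kappa: no edge straddles that height → 0 crossings.
Delta: no edge straddles that height → 0 crossings.
Only Gamma has an odd count, so the point is inside Gamma.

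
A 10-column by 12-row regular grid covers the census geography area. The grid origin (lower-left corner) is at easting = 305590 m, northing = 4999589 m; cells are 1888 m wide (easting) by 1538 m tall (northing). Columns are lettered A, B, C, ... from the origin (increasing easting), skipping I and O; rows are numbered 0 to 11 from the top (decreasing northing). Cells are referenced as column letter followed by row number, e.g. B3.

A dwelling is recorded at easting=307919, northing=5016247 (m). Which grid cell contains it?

Column index: ⌊(307919 − 305590) / 1888⌋ = ⌊1.234⌋ = 1 → column B
Row offset from origin: ⌊(5016247 − 4999589) / 1538⌋ = ⌊10.831⌋ = 10 → row 1 (counted from top)

B1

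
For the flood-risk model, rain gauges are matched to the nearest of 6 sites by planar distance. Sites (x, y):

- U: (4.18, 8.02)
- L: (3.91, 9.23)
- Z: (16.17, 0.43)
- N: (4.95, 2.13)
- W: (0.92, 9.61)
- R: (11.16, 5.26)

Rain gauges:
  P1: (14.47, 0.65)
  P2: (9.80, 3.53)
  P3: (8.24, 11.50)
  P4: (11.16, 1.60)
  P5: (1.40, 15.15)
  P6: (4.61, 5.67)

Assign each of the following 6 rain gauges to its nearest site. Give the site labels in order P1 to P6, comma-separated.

P1 → Z (d²=2.94)
P2 → R (d²=4.84)
P3 → L (d²=23.90)
P4 → R (d²=13.40)
P5 → W (d²=30.92)
P6 → U (d²=5.71)

Z, R, L, R, W, U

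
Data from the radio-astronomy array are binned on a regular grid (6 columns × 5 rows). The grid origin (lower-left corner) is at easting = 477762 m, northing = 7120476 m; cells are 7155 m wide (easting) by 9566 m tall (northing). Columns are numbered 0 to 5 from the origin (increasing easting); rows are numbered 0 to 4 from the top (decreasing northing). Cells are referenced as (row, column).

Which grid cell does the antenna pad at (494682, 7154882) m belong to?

Column index: ⌊(494682 − 477762) / 7155⌋ = ⌊2.365⌋ = 2
Row offset from origin: ⌊(7154882 − 7120476) / 9566⌋ = ⌊3.597⌋ = 3 → row 1 (counted from top)

(1, 2)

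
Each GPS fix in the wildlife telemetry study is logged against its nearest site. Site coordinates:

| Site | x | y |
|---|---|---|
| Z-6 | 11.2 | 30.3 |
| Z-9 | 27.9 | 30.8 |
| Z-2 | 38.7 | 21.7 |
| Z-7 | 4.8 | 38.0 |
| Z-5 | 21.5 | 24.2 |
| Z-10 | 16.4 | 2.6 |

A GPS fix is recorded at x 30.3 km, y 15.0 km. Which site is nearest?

Z-2

Squared distances to each site:
Z-6: 598.900; Z-9: 255.400; Z-2: 115.450; Z-7: 1179.250; Z-5: 162.080; Z-10: 346.970.
Minimum at Z-2.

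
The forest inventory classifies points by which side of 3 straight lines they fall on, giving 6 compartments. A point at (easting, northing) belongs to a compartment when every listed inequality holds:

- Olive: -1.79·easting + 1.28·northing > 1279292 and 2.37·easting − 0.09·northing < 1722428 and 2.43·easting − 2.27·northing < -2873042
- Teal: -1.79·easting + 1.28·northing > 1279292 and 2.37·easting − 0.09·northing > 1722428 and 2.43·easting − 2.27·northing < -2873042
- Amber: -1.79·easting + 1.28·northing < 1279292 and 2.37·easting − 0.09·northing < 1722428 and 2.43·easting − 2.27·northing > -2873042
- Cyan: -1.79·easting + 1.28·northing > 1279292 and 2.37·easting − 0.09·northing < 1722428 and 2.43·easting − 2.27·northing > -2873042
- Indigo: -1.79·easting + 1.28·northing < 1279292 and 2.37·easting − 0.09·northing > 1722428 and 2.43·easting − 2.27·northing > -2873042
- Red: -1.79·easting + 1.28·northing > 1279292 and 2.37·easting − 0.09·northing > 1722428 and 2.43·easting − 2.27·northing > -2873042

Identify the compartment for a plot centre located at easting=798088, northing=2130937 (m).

Olive

-1.79·798088 + 1.28·2130937 = 1299021.840, which is > 1279292
2.37·798088 − 0.09·2130937 = 1699684.230, which is < 1722428
2.43·798088 − 2.27·2130937 = -2897873.150, which is < -2873042
This sign pattern matches Olive.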